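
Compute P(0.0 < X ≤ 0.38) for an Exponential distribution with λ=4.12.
0.791037

We have X ~ Exponential(λ=4.12).

To find P(0.0 < X ≤ 0.38), we use:
P(0.0 < X ≤ 0.38) = P(X ≤ 0.38) - P(X ≤ 0.0)
                 = F(0.38) - F(0.0)
                 = 0.791037 - 0.000000
                 = 0.791037

So there's approximately a 79.1% chance that X falls in this range.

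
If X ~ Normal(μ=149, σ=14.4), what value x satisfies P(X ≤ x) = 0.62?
153.3989

We have X ~ Normal(μ=149, σ=14.4).

We want to find x such that P(X ≤ x) = 0.62.

This is the 62nd percentile, which means 62% of values fall below this point.

Using the inverse CDF (quantile function):
x = F⁻¹(0.62) = 153.3989

Verification: P(X ≤ 153.3989) = 0.62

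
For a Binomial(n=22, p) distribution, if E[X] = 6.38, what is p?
p = 0.29

For a Binomial(n, p) distribution:
E[X] = n × p

Given n = 22 and E[X] = 6.38:
6.38 = 22 × p
p = 6.38 / 22 = 0.29

Verification: Binomial(22, 0.29) has E[X] = 6.38 ✓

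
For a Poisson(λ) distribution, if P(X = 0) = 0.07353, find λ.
λ = 2.6101

For a Poisson(λ) distribution, the PMF at 0 is:
P(X = 0) = λ^0 e^(-λ) / 0! = e^(-λ)

Given P(X = 0) = 0.07353:
e^(-λ) = 0.07353
-λ = ln(0.07353)
λ = -ln(0.07353) = 2.6101

Verification: e^(-2.6101) = 0.07353 ✓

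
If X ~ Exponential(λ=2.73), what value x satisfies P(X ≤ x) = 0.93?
0.9741

We have X ~ Exponential(λ=2.73).

We want to find x such that P(X ≤ x) = 0.93.

This is the 93rd percentile, which means 93% of values fall below this point.

Using the inverse CDF (quantile function):
x = F⁻¹(0.93) = 0.9741

Verification: P(X ≤ 0.9741) = 0.93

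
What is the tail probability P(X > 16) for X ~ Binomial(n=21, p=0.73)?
0.292295

We have X ~ Binomial(n=21, p=0.73).

P(X > 16) = 1 - P(X ≤ 16)
                = 1 - F(16)
                = 1 - 0.707705
                = 0.292295

So there's approximately a 29.2% chance that X exceeds 16.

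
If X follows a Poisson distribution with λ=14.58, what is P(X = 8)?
0.023579

We have X ~ Poisson(λ=14.58).

For a Poisson distribution, the PMF gives us the probability of each outcome.

Using the PMF formula:
P(X = 8) = 0.023579

Rounded to 4 decimal places: 0.0236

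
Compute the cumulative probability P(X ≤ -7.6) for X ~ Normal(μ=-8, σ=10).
0.515953

We have X ~ Normal(μ=-8, σ=10).

The CDF gives us P(X ≤ k).

Using the CDF:
P(X ≤ -7.6) = 0.515953

This means there's approximately a 51.6% chance that X is at most -7.6.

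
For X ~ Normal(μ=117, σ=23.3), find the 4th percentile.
76.2090

We have X ~ Normal(μ=117, σ=23.3).

We want to find x such that P(X ≤ x) = 0.04.

This is the 4th percentile, which means 4% of values fall below this point.

Using the inverse CDF (quantile function):
x = F⁻¹(0.04) = 76.2090

Verification: P(X ≤ 76.2090) = 0.04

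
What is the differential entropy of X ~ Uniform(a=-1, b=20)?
3.0445 nats

We have X ~ Uniform(a=-1, b=20).

The differential entropy measures the uncertainty or information content of the distribution.

For a Uniform distribution with a=-1, b=20:
h(X) = 3.0445 nats

(In bits, this would be 4.3923 bits.)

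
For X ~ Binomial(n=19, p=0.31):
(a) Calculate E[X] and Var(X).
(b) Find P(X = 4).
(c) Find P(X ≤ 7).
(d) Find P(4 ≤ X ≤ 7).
(a) E[X] = 5.8900, Var(X) = 4.0641
(b) P(X = 4) = 0.136952
(c) P(X ≤ 7) = 0.790906
(d) P(4 ≤ X ≤ 7) = 0.676496

We have X ~ Binomial(n=19, p=0.31).

(a) Moments:
E[X] = 5.8900
Var(X) = 4.0641
σ = √Var(X) = 2.0160

(b) Point probability using PMF:
P(X = 4) = 0.136952

(c) Cumulative probability using CDF:
P(X ≤ 7) = F(7) = 0.790906

(d) Range probability:
P(4 ≤ X ≤ 7) = P(X ≤ 7) - P(X ≤ 3)
                   = F(7) - F(3)
                   = 0.790906 - 0.114410
                   = 0.676496

This means approximately 67.6% of outcomes fall in the interval [4, 7].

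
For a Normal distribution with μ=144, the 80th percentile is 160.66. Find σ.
σ = 19.7951

For X ~ Normal(μ, σ), the p-th percentile satisfies x = μ + z_p × σ,
where z_p = Φ⁻¹(p) is the standard normal quantile.

Step 1: z_{0.8} = Φ⁻¹(0.8) = 0.8416

Step 2: Solve for σ:
160.66 = 144 + 0.8416 × σ
σ = (160.66 - 144) / 0.8416
σ = 16.66 / 0.8416
σ = 19.7951

Verification: μ + z × σ = 144 + 0.8416 × 19.7951 = 160.66 ✓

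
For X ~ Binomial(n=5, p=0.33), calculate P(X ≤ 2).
0.795037

We have X ~ Binomial(n=5, p=0.33).

The CDF gives us P(X ≤ k).

Using the CDF:
P(X ≤ 2) = 0.795037

This means there's approximately a 79.5% chance that X is at most 2.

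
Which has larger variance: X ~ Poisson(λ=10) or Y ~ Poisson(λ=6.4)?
X has larger variance (10.0000 > 6.4000)

Compute the variance for each distribution:

X ~ Poisson(λ=10):
Var(X) = 10.0000

Y ~ Poisson(λ=6.4):
Var(Y) = 6.4000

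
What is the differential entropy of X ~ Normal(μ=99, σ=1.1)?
1.5142 nats

We have X ~ Normal(μ=99, σ=1.1).

The differential entropy measures the uncertainty or information content of the distribution.

For a Normal distribution with μ=99, σ=1.1:
h(X) = 1.5142 nats

(In bits, this would be 2.1846 bits.)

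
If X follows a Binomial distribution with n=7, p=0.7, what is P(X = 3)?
0.097241

We have X ~ Binomial(n=7, p=0.7).

For a Binomial distribution, the PMF gives us the probability of each outcome.

Using the PMF formula:
P(X = 3) = 0.097241

Rounded to 4 decimal places: 0.0972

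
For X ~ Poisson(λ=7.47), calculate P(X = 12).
0.035920

We have X ~ Poisson(λ=7.47).

For a Poisson distribution, the PMF gives us the probability of each outcome.

Using the PMF formula:
P(X = 12) = 0.035920

Rounded to 4 decimal places: 0.0359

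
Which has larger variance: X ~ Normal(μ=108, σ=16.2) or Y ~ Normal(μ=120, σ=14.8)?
X has larger variance (262.4400 > 219.0400)

Compute the variance for each distribution:

X ~ Normal(μ=108, σ=16.2):
Var(X) = 262.4400

Y ~ Normal(μ=120, σ=14.8):
Var(Y) = 219.0400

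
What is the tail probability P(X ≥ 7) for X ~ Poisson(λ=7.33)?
0.598216

We have X ~ Poisson(λ=7.33).

For discrete distributions, P(X ≥ 7) = 1 - P(X ≤ 6).

P(X ≤ 6) = 0.401784
P(X ≥ 7) = 1 - 0.401784 = 0.598216

So there's approximately a 59.8% chance that X is at least 7.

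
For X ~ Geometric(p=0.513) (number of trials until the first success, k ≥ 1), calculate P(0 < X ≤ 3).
0.884499

We have X ~ Geometric(p=0.513) (number of trials until the first success, k ≥ 1).

To find P(0 < X ≤ 3), we use:
P(0 < X ≤ 3) = P(X ≤ 3) - P(X ≤ 0)
                 = F(3) - F(0)
                 = 0.884499 - 0.000000
                 = 0.884499

So there's approximately a 88.4% chance that X falls in this range.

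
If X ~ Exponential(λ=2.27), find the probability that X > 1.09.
0.084222

We have X ~ Exponential(λ=2.27).

P(X > 1.09) = 1 - P(X ≤ 1.09)
                = 1 - F(1.09)
                = 1 - 0.915778
                = 0.084222

So there's approximately a 8.4% chance that X exceeds 1.09.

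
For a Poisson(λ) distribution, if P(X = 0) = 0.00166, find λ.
λ = 6.4009

For a Poisson(λ) distribution, the PMF at 0 is:
P(X = 0) = λ^0 e^(-λ) / 0! = e^(-λ)

Given P(X = 0) = 0.00166:
e^(-λ) = 0.00166
-λ = ln(0.00166)
λ = -ln(0.00166) = 6.4009

Verification: e^(-6.4009) = 0.00166 ✓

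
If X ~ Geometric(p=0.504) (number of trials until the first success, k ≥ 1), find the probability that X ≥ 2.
0.496000

We have X ~ Geometric(p=0.504) (number of trials until the first success, k ≥ 1).

For discrete distributions, P(X ≥ 2) = 1 - P(X ≤ 1).

P(X ≤ 1) = 0.504000
P(X ≥ 2) = 1 - 0.504000 = 0.496000

So there's approximately a 49.6% chance that X is at least 2.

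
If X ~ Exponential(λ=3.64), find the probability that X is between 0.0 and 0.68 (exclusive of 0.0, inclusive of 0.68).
0.915854

We have X ~ Exponential(λ=3.64).

To find P(0.0 < X ≤ 0.68), we use:
P(0.0 < X ≤ 0.68) = P(X ≤ 0.68) - P(X ≤ 0.0)
                 = F(0.68) - F(0.0)
                 = 0.915854 - 0.000000
                 = 0.915854

So there's approximately a 91.6% chance that X falls in this range.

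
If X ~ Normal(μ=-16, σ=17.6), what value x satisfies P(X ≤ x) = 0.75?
-4.1290

We have X ~ Normal(μ=-16, σ=17.6).

We want to find x such that P(X ≤ x) = 0.75.

This is the 75th percentile, which means 75% of values fall below this point.

Using the inverse CDF (quantile function):
x = F⁻¹(0.75) = -4.1290

Verification: P(X ≤ -4.1290) = 0.75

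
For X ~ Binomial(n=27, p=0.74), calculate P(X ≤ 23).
0.946768

We have X ~ Binomial(n=27, p=0.74).

The CDF gives us P(X ≤ k).

Using the CDF:
P(X ≤ 23) = 0.946768

This means there's approximately a 94.7% chance that X is at most 23.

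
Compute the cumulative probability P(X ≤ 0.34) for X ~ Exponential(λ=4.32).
0.769798

We have X ~ Exponential(λ=4.32).

The CDF gives us P(X ≤ k).

Using the CDF:
P(X ≤ 0.34) = 0.769798

This means there's approximately a 77.0% chance that X is at most 0.34.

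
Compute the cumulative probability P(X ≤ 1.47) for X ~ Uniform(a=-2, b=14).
0.216875

We have X ~ Uniform(a=-2, b=14).

The CDF gives us P(X ≤ k).

Using the CDF:
P(X ≤ 1.47) = 0.216875

This means there's approximately a 21.7% chance that X is at most 1.47.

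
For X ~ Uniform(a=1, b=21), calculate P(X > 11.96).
0.452000

We have X ~ Uniform(a=1, b=21).

P(X > 11.96) = 1 - P(X ≤ 11.96)
                = 1 - F(11.96)
                = 1 - 0.548000
                = 0.452000

So there's approximately a 45.2% chance that X exceeds 11.96.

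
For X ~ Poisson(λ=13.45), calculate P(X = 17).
0.062510

We have X ~ Poisson(λ=13.45).

For a Poisson distribution, the PMF gives us the probability of each outcome.

Using the PMF formula:
P(X = 17) = 0.062510

Rounded to 4 decimal places: 0.0625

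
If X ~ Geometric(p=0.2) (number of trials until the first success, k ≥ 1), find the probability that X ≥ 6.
0.327680

We have X ~ Geometric(p=0.2) (number of trials until the first success, k ≥ 1).

For discrete distributions, P(X ≥ 6) = 1 - P(X ≤ 5).

P(X ≤ 5) = 0.672320
P(X ≥ 6) = 1 - 0.672320 = 0.327680

So there's approximately a 32.8% chance that X is at least 6.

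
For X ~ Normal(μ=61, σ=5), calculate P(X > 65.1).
0.206108

We have X ~ Normal(μ=61, σ=5).

P(X > 65.1) = 1 - P(X ≤ 65.1)
                = 1 - F(65.1)
                = 1 - 0.793892
                = 0.206108

So there's approximately a 20.6% chance that X exceeds 65.1.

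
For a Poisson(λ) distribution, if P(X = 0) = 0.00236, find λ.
λ = 6.0491

For a Poisson(λ) distribution, the PMF at 0 is:
P(X = 0) = λ^0 e^(-λ) / 0! = e^(-λ)

Given P(X = 0) = 0.00236:
e^(-λ) = 0.00236
-λ = ln(0.00236)
λ = -ln(0.00236) = 6.0491

Verification: e^(-6.0491) = 0.00236 ✓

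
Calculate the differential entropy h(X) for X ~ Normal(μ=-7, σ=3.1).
2.5503 nats

We have X ~ Normal(μ=-7, σ=3.1).

The differential entropy measures the uncertainty or information content of the distribution.

For a Normal distribution with μ=-7, σ=3.1:
h(X) = 2.5503 nats

(In bits, this would be 3.6794 bits.)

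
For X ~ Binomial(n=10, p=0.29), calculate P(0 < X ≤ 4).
0.833797

We have X ~ Binomial(n=10, p=0.29).

To find P(0 < X ≤ 4), we use:
P(0 < X ≤ 4) = P(X ≤ 4) - P(X ≤ 0)
                 = F(4) - F(0)
                 = 0.866350 - 0.032552
                 = 0.833797

So there's approximately a 83.4% chance that X falls in this range.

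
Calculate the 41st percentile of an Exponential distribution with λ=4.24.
0.1244

We have X ~ Exponential(λ=4.24).

We want to find x such that P(X ≤ x) = 0.41.

This is the 41st percentile, which means 41% of values fall below this point.

Using the inverse CDF (quantile function):
x = F⁻¹(0.41) = 0.1244

Verification: P(X ≤ 0.1244) = 0.41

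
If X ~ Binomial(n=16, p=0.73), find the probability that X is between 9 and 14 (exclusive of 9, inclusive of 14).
0.842522

We have X ~ Binomial(n=16, p=0.73).

To find P(9 < X ≤ 14), we use:
P(9 < X ≤ 14) = P(X ≤ 14) - P(X ≤ 9)
                 = F(14) - F(9)
                 = 0.955008 - 0.112486
                 = 0.842522

So there's approximately a 84.3% chance that X falls in this range.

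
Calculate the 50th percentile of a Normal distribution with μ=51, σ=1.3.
51.0000

We have X ~ Normal(μ=51, σ=1.3).

We want to find x such that P(X ≤ x) = 0.5.

This is the 50th percentile, which means 50% of values fall below this point.

Using the inverse CDF (quantile function):
x = F⁻¹(0.5) = 51.0000

Verification: P(X ≤ 51.0000) = 0.5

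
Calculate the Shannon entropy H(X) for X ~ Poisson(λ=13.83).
2.7261 nats

We have X ~ Poisson(λ=13.83).

The Shannon entropy measures the uncertainty or information content of the distribution.

For a Poisson distribution with λ=13.83:
H(X) = 2.7261 nats

(In bits, this would be 3.9329 bits.)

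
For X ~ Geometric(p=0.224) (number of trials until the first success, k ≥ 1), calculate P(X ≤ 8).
0.868510

We have X ~ Geometric(p=0.224) (number of trials until the first success, k ≥ 1).

The CDF gives us P(X ≤ k).

Using the CDF:
P(X ≤ 8) = 0.868510

This means there's approximately a 86.9% chance that X is at most 8.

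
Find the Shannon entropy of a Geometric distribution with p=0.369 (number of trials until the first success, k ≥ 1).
1.7843 nats

We have X ~ Geometric(p=0.369) (number of trials until the first success, k ≥ 1).

The Shannon entropy measures the uncertainty or information content of the distribution.

For a Geometric distribution with p=0.369 (number of trials until the first success, k ≥ 1):
H(X) = 1.7843 nats

(In bits, this would be 2.5743 bits.)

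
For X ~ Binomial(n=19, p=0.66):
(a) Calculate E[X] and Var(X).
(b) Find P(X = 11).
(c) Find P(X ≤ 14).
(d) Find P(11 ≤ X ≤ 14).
(a) E[X] = 12.5400, Var(X) = 4.2636
(b) P(X = 11) = 0.139712
(c) P(X ≤ 14) = 0.827965
(d) P(11 ≤ X ≤ 14) = 0.666722

We have X ~ Binomial(n=19, p=0.66).

(a) Moments:
E[X] = 12.5400
Var(X) = 4.2636
σ = √Var(X) = 2.0648

(b) Point probability using PMF:
P(X = 11) = 0.139712

(c) Cumulative probability using CDF:
P(X ≤ 14) = F(14) = 0.827965

(d) Range probability:
P(11 ≤ X ≤ 14) = P(X ≤ 14) - P(X ≤ 10)
                   = F(14) - F(10)
                   = 0.827965 - 0.161243
                   = 0.666722

This means approximately 66.7% of outcomes fall in the interval [11, 14].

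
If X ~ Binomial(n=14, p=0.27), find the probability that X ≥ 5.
0.319275

We have X ~ Binomial(n=14, p=0.27).

For discrete distributions, P(X ≥ 5) = 1 - P(X ≤ 4).

P(X ≤ 4) = 0.680725
P(X ≥ 5) = 1 - 0.680725 = 0.319275

So there's approximately a 31.9% chance that X is at least 5.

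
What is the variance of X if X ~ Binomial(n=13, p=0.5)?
3.2500

We have X ~ Binomial(n=13, p=0.5).

For a Binomial distribution with n=13, p=0.5:
Var(X) = 3.2500

The variance measures the spread of the distribution around the mean.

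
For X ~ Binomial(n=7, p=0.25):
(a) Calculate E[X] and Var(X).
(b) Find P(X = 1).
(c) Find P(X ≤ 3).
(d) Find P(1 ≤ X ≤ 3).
(a) E[X] = 1.7500, Var(X) = 1.3125
(b) P(X = 1) = 0.311462
(c) P(X ≤ 3) = 0.929443
(d) P(1 ≤ X ≤ 3) = 0.795959

We have X ~ Binomial(n=7, p=0.25).

(a) Moments:
E[X] = 1.7500
Var(X) = 1.3125
σ = √Var(X) = 1.1456

(b) Point probability using PMF:
P(X = 1) = 0.311462

(c) Cumulative probability using CDF:
P(X ≤ 3) = F(3) = 0.929443

(d) Range probability:
P(1 ≤ X ≤ 3) = P(X ≤ 3) - P(X ≤ 0)
                   = F(3) - F(0)
                   = 0.929443 - 0.133484
                   = 0.795959

This means approximately 79.6% of outcomes fall in the interval [1, 3].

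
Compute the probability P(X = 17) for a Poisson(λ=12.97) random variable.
0.054464

We have X ~ Poisson(λ=12.97).

For a Poisson distribution, the PMF gives us the probability of each outcome.

Using the PMF formula:
P(X = 17) = 0.054464

Rounded to 4 decimal places: 0.0545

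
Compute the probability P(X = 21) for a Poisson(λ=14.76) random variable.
0.027057

We have X ~ Poisson(λ=14.76).

For a Poisson distribution, the PMF gives us the probability of each outcome.

Using the PMF formula:
P(X = 21) = 0.027057

Rounded to 4 decimal places: 0.0271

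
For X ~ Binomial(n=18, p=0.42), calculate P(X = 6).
0.147674

We have X ~ Binomial(n=18, p=0.42).

For a Binomial distribution, the PMF gives us the probability of each outcome.

Using the PMF formula:
P(X = 6) = 0.147674

Rounded to 4 decimal places: 0.1477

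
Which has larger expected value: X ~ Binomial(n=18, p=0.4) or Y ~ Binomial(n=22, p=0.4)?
Y has larger mean (8.8000 > 7.2000)

Compute the expected value for each distribution:

X ~ Binomial(n=18, p=0.4):
E[X] = 7.2000

Y ~ Binomial(n=22, p=0.4):
E[Y] = 8.8000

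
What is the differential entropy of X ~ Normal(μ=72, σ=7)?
3.3648 nats

We have X ~ Normal(μ=72, σ=7).

The differential entropy measures the uncertainty or information content of the distribution.

For a Normal distribution with μ=72, σ=7:
h(X) = 3.3648 nats

(In bits, this would be 4.8545 bits.)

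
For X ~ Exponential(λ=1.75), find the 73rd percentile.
0.7482

We have X ~ Exponential(λ=1.75).

We want to find x such that P(X ≤ x) = 0.73.

This is the 73rd percentile, which means 73% of values fall below this point.

Using the inverse CDF (quantile function):
x = F⁻¹(0.73) = 0.7482

Verification: P(X ≤ 0.7482) = 0.73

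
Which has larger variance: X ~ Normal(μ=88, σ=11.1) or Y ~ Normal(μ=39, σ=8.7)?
X has larger variance (123.2100 > 75.6900)

Compute the variance for each distribution:

X ~ Normal(μ=88, σ=11.1):
Var(X) = 123.2100

Y ~ Normal(μ=39, σ=8.7):
Var(Y) = 75.6900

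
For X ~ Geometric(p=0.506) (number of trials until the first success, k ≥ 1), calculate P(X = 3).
0.123482

We have X ~ Geometric(p=0.506) (number of trials until the first success, k ≥ 1).

For a Geometric distribution, the PMF gives us the probability of each outcome.

Using the PMF formula:
P(X = 3) = 0.123482

Rounded to 4 decimal places: 0.1235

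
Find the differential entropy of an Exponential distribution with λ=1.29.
0.7454 nats

We have X ~ Exponential(λ=1.29).

The differential entropy measures the uncertainty or information content of the distribution.

For an Exponential distribution with λ=1.29:
h(X) = 0.7454 nats

(In bits, this would be 1.0753 bits.)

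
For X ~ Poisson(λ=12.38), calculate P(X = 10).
0.097921

We have X ~ Poisson(λ=12.38).

For a Poisson distribution, the PMF gives us the probability of each outcome.

Using the PMF formula:
P(X = 10) = 0.097921

Rounded to 4 decimal places: 0.0979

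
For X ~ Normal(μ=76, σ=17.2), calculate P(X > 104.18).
0.050672

We have X ~ Normal(μ=76, σ=17.2).

P(X > 104.18) = 1 - P(X ≤ 104.18)
                = 1 - F(104.18)
                = 1 - 0.949328
                = 0.050672

So there's approximately a 5.1% chance that X exceeds 104.18.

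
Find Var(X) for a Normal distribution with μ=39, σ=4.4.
19.3600

We have X ~ Normal(μ=39, σ=4.4).

For a Normal distribution with μ=39, σ=4.4:
Var(X) = 19.3600

The variance measures the spread of the distribution around the mean.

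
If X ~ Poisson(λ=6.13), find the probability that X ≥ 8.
0.274104

We have X ~ Poisson(λ=6.13).

For discrete distributions, P(X ≥ 8) = 1 - P(X ≤ 7).

P(X ≤ 7) = 0.725896
P(X ≥ 8) = 1 - 0.725896 = 0.274104

So there's approximately a 27.4% chance that X is at least 8.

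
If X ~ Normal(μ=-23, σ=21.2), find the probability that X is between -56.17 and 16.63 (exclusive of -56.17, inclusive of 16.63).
0.910377

We have X ~ Normal(μ=-23, σ=21.2).

To find P(-56.17 < X ≤ 16.63), we use:
P(-56.17 < X ≤ 16.63) = P(X ≤ 16.63) - P(X ≤ -56.17)
                 = F(16.63) - F(-56.17)
                 = 0.969212 - 0.058836
                 = 0.910377

So there's approximately a 91.0% chance that X falls in this range.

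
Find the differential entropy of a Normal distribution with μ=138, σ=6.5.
3.2907 nats

We have X ~ Normal(μ=138, σ=6.5).

The differential entropy measures the uncertainty or information content of the distribution.

For a Normal distribution with μ=138, σ=6.5:
h(X) = 3.2907 nats

(In bits, this would be 4.7475 bits.)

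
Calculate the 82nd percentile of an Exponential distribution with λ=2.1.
0.8166

We have X ~ Exponential(λ=2.1).

We want to find x such that P(X ≤ x) = 0.82.

This is the 82nd percentile, which means 82% of values fall below this point.

Using the inverse CDF (quantile function):
x = F⁻¹(0.82) = 0.8166

Verification: P(X ≤ 0.8166) = 0.82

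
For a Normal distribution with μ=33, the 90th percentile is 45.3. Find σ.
σ = 9.5977

For X ~ Normal(μ, σ), the p-th percentile satisfies x = μ + z_p × σ,
where z_p = Φ⁻¹(p) is the standard normal quantile.

Step 1: z_{0.9} = Φ⁻¹(0.9) = 1.2816

Step 2: Solve for σ:
45.3 = 33 + 1.2816 × σ
σ = (45.3 - 33) / 1.2816
σ = 12.30 / 1.2816
σ = 9.5977

Verification: μ + z × σ = 33 + 1.2816 × 9.5977 = 45.30 ✓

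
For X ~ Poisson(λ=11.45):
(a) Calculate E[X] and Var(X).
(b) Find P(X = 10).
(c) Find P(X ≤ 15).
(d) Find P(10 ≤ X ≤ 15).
(a) E[X] = 11.4500, Var(X) = 11.4500
(b) P(X = 10) = 0.113663
(c) P(X ≤ 15) = 0.881423
(d) P(10 ≤ X ≤ 15) = 0.587691

We have X ~ Poisson(λ=11.45).

(a) Moments:
E[X] = 11.4500
Var(X) = 11.4500
σ = √Var(X) = 3.3838

(b) Point probability using PMF:
P(X = 10) = 0.113663

(c) Cumulative probability using CDF:
P(X ≤ 15) = F(15) = 0.881423

(d) Range probability:
P(10 ≤ X ≤ 15) = P(X ≤ 15) - P(X ≤ 9)
                   = F(15) - F(9)
                   = 0.881423 - 0.293731
                   = 0.587691

This means approximately 58.8% of outcomes fall in the interval [10, 15].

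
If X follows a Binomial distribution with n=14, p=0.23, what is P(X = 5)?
0.122608

We have X ~ Binomial(n=14, p=0.23).

For a Binomial distribution, the PMF gives us the probability of each outcome.

Using the PMF formula:
P(X = 5) = 0.122608

Rounded to 4 decimal places: 0.1226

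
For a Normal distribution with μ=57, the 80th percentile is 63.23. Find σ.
σ = 7.4024

For X ~ Normal(μ, σ), the p-th percentile satisfies x = μ + z_p × σ,
where z_p = Φ⁻¹(p) is the standard normal quantile.

Step 1: z_{0.8} = Φ⁻¹(0.8) = 0.8416

Step 2: Solve for σ:
63.23 = 57 + 0.8416 × σ
σ = (63.23 - 57) / 0.8416
σ = 6.23 / 0.8416
σ = 7.4024

Verification: μ + z × σ = 57 + 0.8416 × 7.4024 = 63.23 ✓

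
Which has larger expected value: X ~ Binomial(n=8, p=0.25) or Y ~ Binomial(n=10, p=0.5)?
Y has larger mean (5.0000 > 2.0000)

Compute the expected value for each distribution:

X ~ Binomial(n=8, p=0.25):
E[X] = 2.0000

Y ~ Binomial(n=10, p=0.5):
E[Y] = 5.0000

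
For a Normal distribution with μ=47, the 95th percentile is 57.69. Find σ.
σ = 6.4991

For X ~ Normal(μ, σ), the p-th percentile satisfies x = μ + z_p × σ,
where z_p = Φ⁻¹(p) is the standard normal quantile.

Step 1: z_{0.95} = Φ⁻¹(0.95) = 1.6449

Step 2: Solve for σ:
57.69 = 47 + 1.6449 × σ
σ = (57.69 - 47) / 1.6449
σ = 10.69 / 1.6449
σ = 6.4991

Verification: μ + z × σ = 47 + 1.6449 × 6.4991 = 57.69 ✓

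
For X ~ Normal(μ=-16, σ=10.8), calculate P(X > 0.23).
0.066448

We have X ~ Normal(μ=-16, σ=10.8).

P(X > 0.23) = 1 - P(X ≤ 0.23)
                = 1 - F(0.23)
                = 1 - 0.933552
                = 0.066448

So there's approximately a 6.6% chance that X exceeds 0.23.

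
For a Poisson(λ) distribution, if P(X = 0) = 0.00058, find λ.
λ = 7.4525

For a Poisson(λ) distribution, the PMF at 0 is:
P(X = 0) = λ^0 e^(-λ) / 0! = e^(-λ)

Given P(X = 0) = 0.00058:
e^(-λ) = 0.00058
-λ = ln(0.00058)
λ = -ln(0.00058) = 7.4525

Verification: e^(-7.4525) = 0.00058 ✓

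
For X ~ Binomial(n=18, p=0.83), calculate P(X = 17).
0.128839

We have X ~ Binomial(n=18, p=0.83).

For a Binomial distribution, the PMF gives us the probability of each outcome.

Using the PMF formula:
P(X = 17) = 0.128839

Rounded to 4 decimal places: 0.1288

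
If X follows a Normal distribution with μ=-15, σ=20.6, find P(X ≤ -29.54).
0.240148

We have X ~ Normal(μ=-15, σ=20.6).

The CDF gives us P(X ≤ k).

Using the CDF:
P(X ≤ -29.54) = 0.240148

This means there's approximately a 24.0% chance that X is at most -29.54.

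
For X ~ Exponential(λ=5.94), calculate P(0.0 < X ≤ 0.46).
0.934937

We have X ~ Exponential(λ=5.94).

To find P(0.0 < X ≤ 0.46), we use:
P(0.0 < X ≤ 0.46) = P(X ≤ 0.46) - P(X ≤ 0.0)
                 = F(0.46) - F(0.0)
                 = 0.934937 - 0.000000
                 = 0.934937

So there's approximately a 93.5% chance that X falls in this range.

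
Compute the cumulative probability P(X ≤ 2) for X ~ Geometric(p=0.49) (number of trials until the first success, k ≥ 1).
0.739900

We have X ~ Geometric(p=0.49) (number of trials until the first success, k ≥ 1).

The CDF gives us P(X ≤ k).

Using the CDF:
P(X ≤ 2) = 0.739900

This means there's approximately a 74.0% chance that X is at most 2.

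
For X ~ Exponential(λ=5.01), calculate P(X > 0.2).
0.367144

We have X ~ Exponential(λ=5.01).

P(X > 0.2) = 1 - P(X ≤ 0.2)
                = 1 - F(0.2)
                = 1 - 0.632856
                = 0.367144

So there's approximately a 36.7% chance that X exceeds 0.2.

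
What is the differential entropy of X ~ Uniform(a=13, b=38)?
3.2189 nats

We have X ~ Uniform(a=13, b=38).

The differential entropy measures the uncertainty or information content of the distribution.

For a Uniform distribution with a=13, b=38:
h(X) = 3.2189 nats

(In bits, this would be 4.6439 bits.)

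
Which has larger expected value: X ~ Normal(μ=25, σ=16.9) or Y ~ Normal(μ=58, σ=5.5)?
Y has larger mean (58.0000 > 25.0000)

Compute the expected value for each distribution:

X ~ Normal(μ=25, σ=16.9):
E[X] = 25.0000

Y ~ Normal(μ=58, σ=5.5):
E[Y] = 58.0000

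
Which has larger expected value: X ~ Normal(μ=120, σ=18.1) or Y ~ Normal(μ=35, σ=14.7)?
X has larger mean (120.0000 > 35.0000)

Compute the expected value for each distribution:

X ~ Normal(μ=120, σ=18.1):
E[X] = 120.0000

Y ~ Normal(μ=35, σ=14.7):
E[Y] = 35.0000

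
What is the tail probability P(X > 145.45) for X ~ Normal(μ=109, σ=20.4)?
0.036988

We have X ~ Normal(μ=109, σ=20.4).

P(X > 145.45) = 1 - P(X ≤ 145.45)
                = 1 - F(145.45)
                = 1 - 0.963012
                = 0.036988

So there's approximately a 3.7% chance that X exceeds 145.45.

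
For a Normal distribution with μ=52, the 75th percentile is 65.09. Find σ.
σ = 19.4073

For X ~ Normal(μ, σ), the p-th percentile satisfies x = μ + z_p × σ,
where z_p = Φ⁻¹(p) is the standard normal quantile.

Step 1: z_{0.75} = Φ⁻¹(0.75) = 0.6745

Step 2: Solve for σ:
65.09 = 52 + 0.6745 × σ
σ = (65.09 - 52) / 0.6745
σ = 13.09 / 0.6745
σ = 19.4073

Verification: μ + z × σ = 52 + 0.6745 × 19.4073 = 65.09 ✓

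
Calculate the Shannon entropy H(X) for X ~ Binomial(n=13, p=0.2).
1.7627 nats

We have X ~ Binomial(n=13, p=0.2).

The Shannon entropy measures the uncertainty or information content of the distribution.

For a Binomial distribution with n=13, p=0.2:
H(X) = 1.7627 nats

(In bits, this would be 2.5431 bits.)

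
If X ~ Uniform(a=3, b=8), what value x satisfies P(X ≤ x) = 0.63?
6.1500

We have X ~ Uniform(a=3, b=8).

We want to find x such that P(X ≤ x) = 0.63.

This is the 63rd percentile, which means 63% of values fall below this point.

Using the inverse CDF (quantile function):
x = F⁻¹(0.63) = 6.1500

Verification: P(X ≤ 6.1500) = 0.63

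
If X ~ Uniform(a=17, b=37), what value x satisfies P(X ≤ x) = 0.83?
33.6000

We have X ~ Uniform(a=17, b=37).

We want to find x such that P(X ≤ x) = 0.83.

This is the 83rd percentile, which means 83% of values fall below this point.

Using the inverse CDF (quantile function):
x = F⁻¹(0.83) = 33.6000

Verification: P(X ≤ 33.6000) = 0.83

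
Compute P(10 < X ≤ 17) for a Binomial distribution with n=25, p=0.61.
0.794010

We have X ~ Binomial(n=25, p=0.61).

To find P(10 < X ≤ 17), we use:
P(10 < X ≤ 17) = P(X ≤ 17) - P(X ≤ 10)
                 = F(17) - F(10)
                 = 0.821144 - 0.027133
                 = 0.794010

So there's approximately a 79.4% chance that X falls in this range.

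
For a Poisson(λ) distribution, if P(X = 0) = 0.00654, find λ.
λ = 5.0298

For a Poisson(λ) distribution, the PMF at 0 is:
P(X = 0) = λ^0 e^(-λ) / 0! = e^(-λ)

Given P(X = 0) = 0.00654:
e^(-λ) = 0.00654
-λ = ln(0.00654)
λ = -ln(0.00654) = 5.0298

Verification: e^(-5.0298) = 0.00654 ✓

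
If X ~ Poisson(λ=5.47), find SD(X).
2.3388

We have X ~ Poisson(λ=5.47).

For a Poisson distribution with λ=5.47:
σ = √Var(X) = 2.3388

The standard deviation is the square root of the variance.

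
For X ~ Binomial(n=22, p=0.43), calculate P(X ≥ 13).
0.095861

We have X ~ Binomial(n=22, p=0.43).

For discrete distributions, P(X ≥ 13) = 1 - P(X ≤ 12).

P(X ≤ 12) = 0.904139
P(X ≥ 13) = 1 - 0.904139 = 0.095861

So there's approximately a 9.6% chance that X is at least 13.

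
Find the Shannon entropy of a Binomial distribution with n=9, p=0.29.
1.7131 nats

We have X ~ Binomial(n=9, p=0.29).

The Shannon entropy measures the uncertainty or information content of the distribution.

For a Binomial distribution with n=9, p=0.29:
H(X) = 1.7131 nats

(In bits, this would be 2.4714 bits.)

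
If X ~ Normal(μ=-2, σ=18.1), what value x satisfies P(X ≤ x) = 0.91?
22.2677

We have X ~ Normal(μ=-2, σ=18.1).

We want to find x such that P(X ≤ x) = 0.91.

This is the 91st percentile, which means 91% of values fall below this point.

Using the inverse CDF (quantile function):
x = F⁻¹(0.91) = 22.2677

Verification: P(X ≤ 22.2677) = 0.91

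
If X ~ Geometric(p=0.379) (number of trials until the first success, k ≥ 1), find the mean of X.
2.6385

We have X ~ Geometric(p=0.379) (number of trials until the first success, k ≥ 1).

For a Geometric distribution with p=0.379 (number of trials until the first success, k ≥ 1):
E[X] = 2.6385

This is the expected (average) value of X.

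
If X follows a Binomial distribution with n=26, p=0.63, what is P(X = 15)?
0.134366

We have X ~ Binomial(n=26, p=0.63).

For a Binomial distribution, the PMF gives us the probability of each outcome.

Using the PMF formula:
P(X = 15) = 0.134366

Rounded to 4 decimal places: 0.1344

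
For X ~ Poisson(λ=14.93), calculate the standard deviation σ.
3.8639

We have X ~ Poisson(λ=14.93).

For a Poisson distribution with λ=14.93:
σ = √Var(X) = 3.8639

The standard deviation is the square root of the variance.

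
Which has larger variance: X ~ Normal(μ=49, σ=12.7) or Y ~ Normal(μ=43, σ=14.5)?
Y has larger variance (210.2500 > 161.2900)

Compute the variance for each distribution:

X ~ Normal(μ=49, σ=12.7):
Var(X) = 161.2900

Y ~ Normal(μ=43, σ=14.5):
Var(Y) = 210.2500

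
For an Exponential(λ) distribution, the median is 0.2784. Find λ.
λ = 2.4898

For X ~ Exponential(λ), the CDF is F(x) = 1 - e^(-λx).
The median m satisfies F(m) = 0.5:
1 - e^(-λm) = 0.5
e^(-λm) = 0.5
λm = ln(2)
m = ln(2) / λ

Given m = 0.2784:
λ = ln(2) / 0.2784 = 0.693147 / 0.2784 = 2.4898

Verification: ln(2) / 2.4898 = 0.2784 ✓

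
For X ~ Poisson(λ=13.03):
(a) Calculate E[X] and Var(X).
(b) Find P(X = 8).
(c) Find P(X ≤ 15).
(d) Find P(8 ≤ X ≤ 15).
(a) E[X] = 13.0300, Var(X) = 13.0300
(b) P(X = 8) = 0.045204
(c) P(X ≤ 15) = 0.760947
(d) P(8 ≤ X ≤ 15) = 0.707757

We have X ~ Poisson(λ=13.03).

(a) Moments:
E[X] = 13.0300
Var(X) = 13.0300
σ = √Var(X) = 3.6097

(b) Point probability using PMF:
P(X = 8) = 0.045204

(c) Cumulative probability using CDF:
P(X ≤ 15) = F(15) = 0.760947

(d) Range probability:
P(8 ≤ X ≤ 15) = P(X ≤ 15) - P(X ≤ 7)
                   = F(15) - F(7)
                   = 0.760947 - 0.053190
                   = 0.707757

This means approximately 70.8% of outcomes fall in the interval [8, 15].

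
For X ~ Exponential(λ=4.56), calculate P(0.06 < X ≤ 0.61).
0.698697

We have X ~ Exponential(λ=4.56).

To find P(0.06 < X ≤ 0.61), we use:
P(0.06 < X ≤ 0.61) = P(X ≤ 0.61) - P(X ≤ 0.06)
                 = F(0.61) - F(0.06)
                 = 0.938061 - 0.239364
                 = 0.698697

So there's approximately a 69.9% chance that X falls in this range.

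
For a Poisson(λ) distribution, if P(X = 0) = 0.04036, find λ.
λ = 3.2099

For a Poisson(λ) distribution, the PMF at 0 is:
P(X = 0) = λ^0 e^(-λ) / 0! = e^(-λ)

Given P(X = 0) = 0.04036:
e^(-λ) = 0.04036
-λ = ln(0.04036)
λ = -ln(0.04036) = 3.2099

Verification: e^(-3.2099) = 0.04036 ✓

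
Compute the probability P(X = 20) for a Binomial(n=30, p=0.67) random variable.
0.152900

We have X ~ Binomial(n=30, p=0.67).

For a Binomial distribution, the PMF gives us the probability of each outcome.

Using the PMF formula:
P(X = 20) = 0.152900

Rounded to 4 decimal places: 0.1529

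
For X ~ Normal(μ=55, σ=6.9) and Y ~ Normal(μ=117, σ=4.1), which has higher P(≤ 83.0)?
X has higher probability (P(X ≤ 83.0) = 1.0000 > P(Y ≤ 83.0) = 0.0000)

Compute P(≤ 83.0) for each distribution:

X ~ Normal(μ=55, σ=6.9):
P(X ≤ 83.0) = 1.0000

Y ~ Normal(μ=117, σ=4.1):
P(Y ≤ 83.0) = 0.0000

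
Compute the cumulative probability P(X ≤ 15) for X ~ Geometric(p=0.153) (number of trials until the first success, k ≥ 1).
0.917158

We have X ~ Geometric(p=0.153) (number of trials until the first success, k ≥ 1).

The CDF gives us P(X ≤ k).

Using the CDF:
P(X ≤ 15) = 0.917158

This means there's approximately a 91.7% chance that X is at most 15.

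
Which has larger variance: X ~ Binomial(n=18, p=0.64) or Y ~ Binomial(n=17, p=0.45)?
Y has larger variance (4.2075 > 4.1472)

Compute the variance for each distribution:

X ~ Binomial(n=18, p=0.64):
Var(X) = 4.1472

Y ~ Binomial(n=17, p=0.45):
Var(Y) = 4.2075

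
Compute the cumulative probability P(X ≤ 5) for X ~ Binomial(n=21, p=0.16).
0.893977

We have X ~ Binomial(n=21, p=0.16).

The CDF gives us P(X ≤ k).

Using the CDF:
P(X ≤ 5) = 0.893977

This means there's approximately a 89.4% chance that X is at most 5.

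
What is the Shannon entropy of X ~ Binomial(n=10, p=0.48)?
1.8751 nats

We have X ~ Binomial(n=10, p=0.48).

The Shannon entropy measures the uncertainty or information content of the distribution.

For a Binomial distribution with n=10, p=0.48:
H(X) = 1.8751 nats

(In bits, this would be 2.7052 bits.)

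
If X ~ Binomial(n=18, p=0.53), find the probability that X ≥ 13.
0.079459

We have X ~ Binomial(n=18, p=0.53).

For discrete distributions, P(X ≥ 13) = 1 - P(X ≤ 12).

P(X ≤ 12) = 0.920541
P(X ≥ 13) = 1 - 0.920541 = 0.079459

So there's approximately a 7.9% chance that X is at least 13.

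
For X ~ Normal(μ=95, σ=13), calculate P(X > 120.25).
0.026050

We have X ~ Normal(μ=95, σ=13).

P(X > 120.25) = 1 - P(X ≤ 120.25)
                = 1 - F(120.25)
                = 1 - 0.973950
                = 0.026050

So there's approximately a 2.6% chance that X exceeds 120.25.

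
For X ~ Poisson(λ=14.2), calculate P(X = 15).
0.100195

We have X ~ Poisson(λ=14.2).

For a Poisson distribution, the PMF gives us the probability of each outcome.

Using the PMF formula:
P(X = 15) = 0.100195

Rounded to 4 decimal places: 0.1002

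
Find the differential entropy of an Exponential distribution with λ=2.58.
0.0522 nats

We have X ~ Exponential(λ=2.58).

The differential entropy measures the uncertainty or information content of the distribution.

For an Exponential distribution with λ=2.58:
h(X) = 0.0522 nats

(In bits, this would be 0.0753 bits.)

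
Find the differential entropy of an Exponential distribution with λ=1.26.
0.7689 nats

We have X ~ Exponential(λ=1.26).

The differential entropy measures the uncertainty or information content of the distribution.

For an Exponential distribution with λ=1.26:
h(X) = 0.7689 nats

(In bits, this would be 1.1093 bits.)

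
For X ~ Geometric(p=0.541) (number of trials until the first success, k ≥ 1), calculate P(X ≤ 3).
0.903297

We have X ~ Geometric(p=0.541) (number of trials until the first success, k ≥ 1).

The CDF gives us P(X ≤ k).

Using the CDF:
P(X ≤ 3) = 0.903297

This means there's approximately a 90.3% chance that X is at most 3.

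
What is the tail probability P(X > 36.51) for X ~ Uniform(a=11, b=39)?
0.088929

We have X ~ Uniform(a=11, b=39).

P(X > 36.51) = 1 - P(X ≤ 36.51)
                = 1 - F(36.51)
                = 1 - 0.911071
                = 0.088929

So there's approximately a 8.9% chance that X exceeds 36.51.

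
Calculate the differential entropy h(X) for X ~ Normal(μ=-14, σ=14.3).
4.0792 nats

We have X ~ Normal(μ=-14, σ=14.3).

The differential entropy measures the uncertainty or information content of the distribution.

For a Normal distribution with μ=-14, σ=14.3:
h(X) = 4.0792 nats

(In bits, this would be 5.8850 bits.)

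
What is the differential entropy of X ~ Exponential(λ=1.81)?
0.4067 nats

We have X ~ Exponential(λ=1.81).

The differential entropy measures the uncertainty or information content of the distribution.

For an Exponential distribution with λ=1.81:
h(X) = 0.4067 nats

(In bits, this would be 0.5867 bits.)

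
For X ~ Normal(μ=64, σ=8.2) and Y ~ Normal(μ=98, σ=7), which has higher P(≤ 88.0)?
X has higher probability (P(X ≤ 88.0) = 0.9983 > P(Y ≤ 88.0) = 0.0766)

Compute P(≤ 88.0) for each distribution:

X ~ Normal(μ=64, σ=8.2):
P(X ≤ 88.0) = 0.9983

Y ~ Normal(μ=98, σ=7):
P(Y ≤ 88.0) = 0.0766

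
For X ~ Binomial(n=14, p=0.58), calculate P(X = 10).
0.134187

We have X ~ Binomial(n=14, p=0.58).

For a Binomial distribution, the PMF gives us the probability of each outcome.

Using the PMF formula:
P(X = 10) = 0.134187

Rounded to 4 decimal places: 0.1342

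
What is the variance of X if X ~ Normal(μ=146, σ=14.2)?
201.6400

We have X ~ Normal(μ=146, σ=14.2).

For a Normal distribution with μ=146, σ=14.2:
Var(X) = 201.6400

The variance measures the spread of the distribution around the mean.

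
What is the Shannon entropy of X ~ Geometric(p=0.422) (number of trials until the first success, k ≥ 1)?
1.6136 nats

We have X ~ Geometric(p=0.422) (number of trials until the first success, k ≥ 1).

The Shannon entropy measures the uncertainty or information content of the distribution.

For a Geometric distribution with p=0.422 (number of trials until the first success, k ≥ 1):
H(X) = 1.6136 nats

(In bits, this would be 2.3279 bits.)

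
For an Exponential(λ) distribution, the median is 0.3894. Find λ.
λ = 1.7800

For X ~ Exponential(λ), the CDF is F(x) = 1 - e^(-λx).
The median m satisfies F(m) = 0.5:
1 - e^(-λm) = 0.5
e^(-λm) = 0.5
λm = ln(2)
m = ln(2) / λ

Given m = 0.3894:
λ = ln(2) / 0.3894 = 0.693147 / 0.3894 = 1.7800

Verification: ln(2) / 1.7800 = 0.3894 ✓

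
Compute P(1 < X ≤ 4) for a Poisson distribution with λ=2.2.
0.572934

We have X ~ Poisson(λ=2.2).

To find P(1 < X ≤ 4), we use:
P(1 < X ≤ 4) = P(X ≤ 4) - P(X ≤ 1)
                 = F(4) - F(1)
                 = 0.927504 - 0.354570
                 = 0.572934

So there's approximately a 57.3% chance that X falls in this range.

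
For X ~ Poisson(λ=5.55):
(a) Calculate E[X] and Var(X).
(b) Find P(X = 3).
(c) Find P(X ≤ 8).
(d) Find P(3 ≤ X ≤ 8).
(a) E[X] = 5.5500, Var(X) = 5.5500
(b) P(X = 3) = 0.110763
(c) P(X ≤ 8) = 0.890065
(d) P(3 ≤ X ≤ 8) = 0.804730

We have X ~ Poisson(λ=5.55).

(a) Moments:
E[X] = 5.5500
Var(X) = 5.5500
σ = √Var(X) = 2.3558

(b) Point probability using PMF:
P(X = 3) = 0.110763

(c) Cumulative probability using CDF:
P(X ≤ 8) = F(8) = 0.890065

(d) Range probability:
P(3 ≤ X ≤ 8) = P(X ≤ 8) - P(X ≤ 2)
                   = F(8) - F(2)
                   = 0.890065 - 0.085335
                   = 0.804730

This means approximately 80.5% of outcomes fall in the interval [3, 8].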